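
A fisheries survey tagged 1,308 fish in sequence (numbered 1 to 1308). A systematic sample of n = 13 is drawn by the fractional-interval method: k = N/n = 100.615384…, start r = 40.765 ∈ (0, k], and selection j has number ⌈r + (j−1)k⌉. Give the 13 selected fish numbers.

j=1: r + 0k = 40.765 → ⌈·⌉ = 41
j=2: r + 1k = 141.380384… → ⌈·⌉ = 142
j=3: r + 2k = 241.995769… → ⌈·⌉ = 242
j=4: r + 3k = 342.611153… → ⌈·⌉ = 343
j=5: r + 4k = 443.226538… → ⌈·⌉ = 444
j=6: r + 5k = 543.841923… → ⌈·⌉ = 544
j=7: r + 6k = 644.457307… → ⌈·⌉ = 645
j=8: r + 7k = 745.072692… → ⌈·⌉ = 746
j=9: r + 8k = 845.688076… → ⌈·⌉ = 846
j=10: r + 9k = 946.303461… → ⌈·⌉ = 947
j=11: r + 10k = 1046.918846… → ⌈·⌉ = 1047
j=12: r + 11k = 1147.534230… → ⌈·⌉ = 1148
j=13: r + 12k = 1248.149615… → ⌈·⌉ = 1249

41, 142, 242, 343, 444, 544, 645, 746, 846, 947, 1047, 1148, 1249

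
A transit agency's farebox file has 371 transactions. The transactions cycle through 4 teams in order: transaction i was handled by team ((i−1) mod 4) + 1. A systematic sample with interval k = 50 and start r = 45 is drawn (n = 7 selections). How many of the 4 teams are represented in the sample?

Consecutive selections differ by k = 50, so their team numbers differ by 50 mod 4 = 2.
gcd(50, 4) = 2, so the sample visits 4/2 = 2 distinct residues mod 4.
Start 45 is team 1; the teams hit are 1, 3.

2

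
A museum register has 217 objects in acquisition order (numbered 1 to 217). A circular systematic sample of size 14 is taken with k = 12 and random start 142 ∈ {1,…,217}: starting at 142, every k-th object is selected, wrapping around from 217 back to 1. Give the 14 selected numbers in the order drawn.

Selection 1: 142
Selection 2: 142 + 12 = 154
Selection 3: 154 + 12 = 166
Selection 4: 166 + 12 = 178
Selection 5: 178 + 12 = 190
Selection 6: 190 + 12 = 202
Selection 7: 202 + 12 = 214
Selection 8: 214 + 12 = 226 → 226 − 217 = 9
Selection 9: 9 + 12 = 21
Selection 10: 21 + 12 = 33
Selection 11: 33 + 12 = 45
Selection 12: 45 + 12 = 57
Selection 13: 57 + 12 = 69
Selection 14: 69 + 12 = 81

142, 154, 166, 178, 190, 202, 214, 9, 21, 33, 45, 57, 69, 81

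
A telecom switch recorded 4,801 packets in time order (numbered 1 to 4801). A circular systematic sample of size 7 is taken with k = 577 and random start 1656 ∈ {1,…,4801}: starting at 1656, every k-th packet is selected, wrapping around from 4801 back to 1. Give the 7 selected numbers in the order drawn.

Selection 1: 1656
Selection 2: 1656 + 577 = 2233
Selection 3: 2233 + 577 = 2810
Selection 4: 2810 + 577 = 3387
Selection 5: 3387 + 577 = 3964
Selection 6: 3964 + 577 = 4541
Selection 7: 4541 + 577 = 5118 → 5118 − 4801 = 317

1656, 2233, 2810, 3387, 3964, 4541, 317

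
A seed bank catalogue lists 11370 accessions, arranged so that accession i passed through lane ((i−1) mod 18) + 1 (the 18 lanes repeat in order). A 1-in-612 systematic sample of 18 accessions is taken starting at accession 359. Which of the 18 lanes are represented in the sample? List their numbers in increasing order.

17

Consecutive selections differ by k = 612, so their lane numbers differ by 612 mod 18 = 0.
gcd(612, 18) = 18, so the sample visits 18/18 = 1 distinct residues mod 18.
Start 359 is lane 17; the lanes hit are 17.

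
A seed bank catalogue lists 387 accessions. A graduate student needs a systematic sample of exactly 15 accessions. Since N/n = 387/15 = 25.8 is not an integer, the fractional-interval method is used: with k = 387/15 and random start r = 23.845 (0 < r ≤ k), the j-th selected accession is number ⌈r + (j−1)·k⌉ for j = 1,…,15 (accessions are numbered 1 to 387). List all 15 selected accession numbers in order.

j=1: r + 0k = 23.845 → ⌈·⌉ = 24
j=2: r + 1k = 49.645 → ⌈·⌉ = 50
j=3: r + 2k = 75.445 → ⌈·⌉ = 76
j=4: r + 3k = 101.245 → ⌈·⌉ = 102
j=5: r + 4k = 127.045 → ⌈·⌉ = 128
j=6: r + 5k = 152.845 → ⌈·⌉ = 153
j=7: r + 6k = 178.645 → ⌈·⌉ = 179
j=8: r + 7k = 204.445 → ⌈·⌉ = 205
j=9: r + 8k = 230.245 → ⌈·⌉ = 231
j=10: r + 9k = 256.045 → ⌈·⌉ = 257
j=11: r + 10k = 281.845 → ⌈·⌉ = 282
j=12: r + 11k = 307.645 → ⌈·⌉ = 308
j=13: r + 12k = 333.445 → ⌈·⌉ = 334
j=14: r + 13k = 359.245 → ⌈·⌉ = 360
j=15: r + 14k = 385.045 → ⌈·⌉ = 386

24, 50, 76, 102, 128, 153, 179, 205, 231, 257, 282, 308, 334, 360, 386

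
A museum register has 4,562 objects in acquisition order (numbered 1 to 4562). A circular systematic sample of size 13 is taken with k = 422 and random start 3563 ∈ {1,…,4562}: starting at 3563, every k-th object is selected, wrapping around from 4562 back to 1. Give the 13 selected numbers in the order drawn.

Selection 1: 3563
Selection 2: 3563 + 422 = 3985
Selection 3: 3985 + 422 = 4407
Selection 4: 4407 + 422 = 4829 → 4829 − 4562 = 267
Selection 5: 267 + 422 = 689
Selection 6: 689 + 422 = 1111
Selection 7: 1111 + 422 = 1533
Selection 8: 1533 + 422 = 1955
Selection 9: 1955 + 422 = 2377
Selection 10: 2377 + 422 = 2799
Selection 11: 2799 + 422 = 3221
Selection 12: 3221 + 422 = 3643
Selection 13: 3643 + 422 = 4065

3563, 3985, 4407, 267, 689, 1111, 1533, 1955, 2377, 2799, 3221, 3643, 4065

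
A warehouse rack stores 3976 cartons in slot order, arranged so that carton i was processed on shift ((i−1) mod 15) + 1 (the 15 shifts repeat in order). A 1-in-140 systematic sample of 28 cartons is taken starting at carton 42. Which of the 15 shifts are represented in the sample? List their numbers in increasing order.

2, 7, 12

Consecutive selections differ by k = 140, so their shift numbers differ by 140 mod 15 = 5.
gcd(140, 15) = 5, so the sample visits 15/5 = 3 distinct residues mod 15.
Start 42 is shift 12; the shifts hit are 2, 7, 12.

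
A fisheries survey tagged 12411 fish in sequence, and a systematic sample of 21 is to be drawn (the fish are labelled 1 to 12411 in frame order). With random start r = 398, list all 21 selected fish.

398, 989, 1580, 2171, 2762, 3353, 3944, 4535, 5126, 5717, 6308, 6899, 7490, 8081, 8672, 9263, 9854, 10445, 11036, 11627, 12218

k = N/n = 12411/21 = 591
fish 1: 398
fish 2: 398 + 591 = 989
fish 3: 989 + 591 = 1580
fish 4: 1580 + 591 = 2171
fish 5: 2171 + 591 = 2762
fish 6: 2762 + 591 = 3353
fish 7: 3353 + 591 = 3944
fish 8: 3944 + 591 = 4535
fish 9: 4535 + 591 = 5126
fish 10: 5126 + 591 = 5717
fish 11: 5717 + 591 = 6308
fish 12: 6308 + 591 = 6899
fish 13: 6899 + 591 = 7490
fish 14: 7490 + 591 = 8081
fish 15: 8081 + 591 = 8672
fish 16: 8672 + 591 = 9263
fish 17: 9263 + 591 = 9854
fish 18: 9854 + 591 = 10445
fish 19: 10445 + 591 = 11036
fish 20: 11036 + 591 = 11627
fish 21: 11627 + 591 = 12218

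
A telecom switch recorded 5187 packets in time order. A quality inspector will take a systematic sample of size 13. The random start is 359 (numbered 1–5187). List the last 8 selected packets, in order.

2354, 2753, 3152, 3551, 3950, 4349, 4748, 5147

k = N/n = 5187/13 = 399
6th selection = 359 + 5×399 = 2354
7th: 2354 + 399 = 2753
8th: 2753 + 399 = 3152
9th: 3152 + 399 = 3551
10th: 3551 + 399 = 3950
11th: 3950 + 399 = 4349
12th: 4349 + 399 = 4748
13th: 4748 + 399 = 5147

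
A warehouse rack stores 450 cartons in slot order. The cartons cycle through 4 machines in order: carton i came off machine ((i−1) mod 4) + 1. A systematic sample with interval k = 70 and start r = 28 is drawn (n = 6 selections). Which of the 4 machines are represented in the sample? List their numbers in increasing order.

Consecutive selections differ by k = 70, so their machine numbers differ by 70 mod 4 = 2.
gcd(70, 4) = 2, so the sample visits 4/2 = 2 distinct residues mod 4.
Start 28 is machine 4; the machines hit are 2, 4.

2, 4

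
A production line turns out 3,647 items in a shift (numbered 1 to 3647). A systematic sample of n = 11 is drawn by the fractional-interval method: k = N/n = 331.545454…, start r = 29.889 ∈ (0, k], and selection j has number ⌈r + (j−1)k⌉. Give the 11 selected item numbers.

j=1: r + 0k = 29.889 → ⌈·⌉ = 30
j=2: r + 1k = 361.434454… → ⌈·⌉ = 362
j=3: r + 2k = 692.979909… → ⌈·⌉ = 693
j=4: r + 3k = 1024.525363… → ⌈·⌉ = 1025
j=5: r + 4k = 1356.070818… → ⌈·⌉ = 1357
j=6: r + 5k = 1687.616272… → ⌈·⌉ = 1688
j=7: r + 6k = 2019.161727… → ⌈·⌉ = 2020
j=8: r + 7k = 2350.707181… → ⌈·⌉ = 2351
j=9: r + 8k = 2682.252636… → ⌈·⌉ = 2683
j=10: r + 9k = 3013.798090… → ⌈·⌉ = 3014
j=11: r + 10k = 3345.343545… → ⌈·⌉ = 3346

30, 362, 693, 1025, 1357, 1688, 2020, 2351, 2683, 3014, 3346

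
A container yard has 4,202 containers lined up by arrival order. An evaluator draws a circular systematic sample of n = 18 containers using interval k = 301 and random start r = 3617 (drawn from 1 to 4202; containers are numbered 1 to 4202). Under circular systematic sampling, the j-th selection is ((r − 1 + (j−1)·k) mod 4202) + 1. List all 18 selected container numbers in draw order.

3617, 3918, 17, 318, 619, 920, 1221, 1522, 1823, 2124, 2425, 2726, 3027, 3328, 3629, 3930, 29, 330

Selection 1: 3617
Selection 2: 3617 + 301 = 3918
Selection 3: 3918 + 301 = 4219 → 4219 − 4202 = 17
Selection 4: 17 + 301 = 318
Selection 5: 318 + 301 = 619
Selection 6: 619 + 301 = 920
Selection 7: 920 + 301 = 1221
Selection 8: 1221 + 301 = 1522
Selection 9: 1522 + 301 = 1823
Selection 10: 1823 + 301 = 2124
Selection 11: 2124 + 301 = 2425
Selection 12: 2425 + 301 = 2726
Selection 13: 2726 + 301 = 3027
Selection 14: 3027 + 301 = 3328
Selection 15: 3328 + 301 = 3629
Selection 16: 3629 + 301 = 3930
Selection 17: 3930 + 301 = 4231 → 4231 − 4202 = 29
Selection 18: 29 + 301 = 330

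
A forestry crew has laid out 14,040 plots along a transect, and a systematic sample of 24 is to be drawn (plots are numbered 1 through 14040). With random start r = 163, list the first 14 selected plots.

k = N/n = 14040/24 = 585
plot 1: 163
plot 2: 163 + 585 = 748
plot 3: 748 + 585 = 1333
plot 4: 1333 + 585 = 1918
plot 5: 1918 + 585 = 2503
plot 6: 2503 + 585 = 3088
plot 7: 3088 + 585 = 3673
plot 8: 3673 + 585 = 4258
plot 9: 4258 + 585 = 4843
plot 10: 4843 + 585 = 5428
plot 11: 5428 + 585 = 6013
plot 12: 6013 + 585 = 6598
plot 13: 6598 + 585 = 7183
plot 14: 7183 + 585 = 7768

163, 748, 1333, 1918, 2503, 3088, 3673, 4258, 4843, 5428, 6013, 6598, 7183, 7768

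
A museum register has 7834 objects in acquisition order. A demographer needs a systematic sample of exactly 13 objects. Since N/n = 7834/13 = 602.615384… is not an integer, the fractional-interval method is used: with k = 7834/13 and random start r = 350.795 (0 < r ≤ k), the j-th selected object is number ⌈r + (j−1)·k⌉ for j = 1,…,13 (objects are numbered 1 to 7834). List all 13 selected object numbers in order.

351, 954, 1557, 2159, 2762, 3364, 3967, 4570, 5172, 5775, 6377, 6980, 7583

j=1: r + 0k = 350.795 → ⌈·⌉ = 351
j=2: r + 1k = 953.410384… → ⌈·⌉ = 954
j=3: r + 2k = 1556.025769… → ⌈·⌉ = 1557
j=4: r + 3k = 2158.641153… → ⌈·⌉ = 2159
j=5: r + 4k = 2761.256538… → ⌈·⌉ = 2762
j=6: r + 5k = 3363.871923… → ⌈·⌉ = 3364
j=7: r + 6k = 3966.487307… → ⌈·⌉ = 3967
j=8: r + 7k = 4569.102692… → ⌈·⌉ = 4570
j=9: r + 8k = 5171.718076… → ⌈·⌉ = 5172
j=10: r + 9k = 5774.333461… → ⌈·⌉ = 5775
j=11: r + 10k = 6376.948846… → ⌈·⌉ = 6377
j=12: r + 11k = 6979.564230… → ⌈·⌉ = 6980
j=13: r + 12k = 7582.179615… → ⌈·⌉ = 7583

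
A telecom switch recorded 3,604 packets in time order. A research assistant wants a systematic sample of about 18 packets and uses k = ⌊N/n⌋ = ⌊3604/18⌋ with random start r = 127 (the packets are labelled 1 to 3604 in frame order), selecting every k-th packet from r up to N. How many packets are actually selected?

k = ⌊3604/18⌋ = 200
Achieved size = ⌊(3604 − 127)/200⌋ + 1 = ⌊3477/200⌋ + 1 = 17 + 1 = 18
(last selection: 127 + 17×200 = 3527 ≤ 3604; next would be 3727 > 3604)

18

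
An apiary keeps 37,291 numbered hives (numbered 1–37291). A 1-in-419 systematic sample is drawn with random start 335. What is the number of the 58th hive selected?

k = 419
58th selection = r + (58−1)·k = 335 + 57×419 = 335 + 23883 = 24218

24218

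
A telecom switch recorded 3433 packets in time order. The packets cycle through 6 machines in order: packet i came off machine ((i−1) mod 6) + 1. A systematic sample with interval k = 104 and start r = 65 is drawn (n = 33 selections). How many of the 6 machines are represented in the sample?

Consecutive selections differ by k = 104, so their machine numbers differ by 104 mod 6 = 2.
gcd(104, 6) = 2, so the sample visits 6/2 = 3 distinct residues mod 6.
Start 65 is machine 5; the machines hit are 1, 3, 5.

3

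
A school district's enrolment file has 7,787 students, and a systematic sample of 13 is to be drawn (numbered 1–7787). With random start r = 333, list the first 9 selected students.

k = N/n = 7787/13 = 599
student 1: 333
student 2: 333 + 599 = 932
student 3: 932 + 599 = 1531
student 4: 1531 + 599 = 2130
student 5: 2130 + 599 = 2729
student 6: 2729 + 599 = 3328
student 7: 3328 + 599 = 3927
student 8: 3927 + 599 = 4526
student 9: 4526 + 599 = 5125

333, 932, 1531, 2130, 2729, 3328, 3927, 4526, 5125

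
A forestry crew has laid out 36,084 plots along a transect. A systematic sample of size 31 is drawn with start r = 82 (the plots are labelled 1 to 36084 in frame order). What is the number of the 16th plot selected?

k = 36084/31 = 1164
16th selection = r + (16−1)·k = 82 + 15×1164 = 82 + 17460 = 17542

17542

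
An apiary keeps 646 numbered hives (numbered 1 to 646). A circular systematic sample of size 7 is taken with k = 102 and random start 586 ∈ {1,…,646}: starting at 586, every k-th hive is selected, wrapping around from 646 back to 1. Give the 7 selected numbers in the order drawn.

586, 42, 144, 246, 348, 450, 552

Selection 1: 586
Selection 2: 586 + 102 = 688 → 688 − 646 = 42
Selection 3: 42 + 102 = 144
Selection 4: 144 + 102 = 246
Selection 5: 246 + 102 = 348
Selection 6: 348 + 102 = 450
Selection 7: 450 + 102 = 552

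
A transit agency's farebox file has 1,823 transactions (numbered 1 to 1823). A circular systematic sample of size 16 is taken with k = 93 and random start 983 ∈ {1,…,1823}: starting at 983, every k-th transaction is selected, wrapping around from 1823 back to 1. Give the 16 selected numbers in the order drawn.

983, 1076, 1169, 1262, 1355, 1448, 1541, 1634, 1727, 1820, 90, 183, 276, 369, 462, 555

Selection 1: 983
Selection 2: 983 + 93 = 1076
Selection 3: 1076 + 93 = 1169
Selection 4: 1169 + 93 = 1262
Selection 5: 1262 + 93 = 1355
Selection 6: 1355 + 93 = 1448
Selection 7: 1448 + 93 = 1541
Selection 8: 1541 + 93 = 1634
Selection 9: 1634 + 93 = 1727
Selection 10: 1727 + 93 = 1820
Selection 11: 1820 + 93 = 1913 → 1913 − 1823 = 90
Selection 12: 90 + 93 = 183
Selection 13: 183 + 93 = 276
Selection 14: 276 + 93 = 369
Selection 15: 369 + 93 = 462
Selection 16: 462 + 93 = 555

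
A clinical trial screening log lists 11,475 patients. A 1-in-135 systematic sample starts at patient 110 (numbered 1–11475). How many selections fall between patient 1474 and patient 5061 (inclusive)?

k = 135
First selection ≥ 1474: 110 + ⌈(1474−110)/135⌉·135 = 110 + 11×135 = 1595
Last selection ≤ 5061: 110 + ⌊(5061−110)/135⌋·135 = 110 + 36×135 = 4970
Count = 36 − 11 + 1 = 26

26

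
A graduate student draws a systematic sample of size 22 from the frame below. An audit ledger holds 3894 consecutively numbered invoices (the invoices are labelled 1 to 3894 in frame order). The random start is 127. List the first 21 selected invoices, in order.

k = N/n = 3894/22 = 177
invoice 1: 127
invoice 2: 127 + 177 = 304
invoice 3: 304 + 177 = 481
invoice 4: 481 + 177 = 658
invoice 5: 658 + 177 = 835
invoice 6: 835 + 177 = 1012
invoice 7: 1012 + 177 = 1189
invoice 8: 1189 + 177 = 1366
invoice 9: 1366 + 177 = 1543
invoice 10: 1543 + 177 = 1720
invoice 11: 1720 + 177 = 1897
invoice 12: 1897 + 177 = 2074
invoice 13: 2074 + 177 = 2251
invoice 14: 2251 + 177 = 2428
invoice 15: 2428 + 177 = 2605
invoice 16: 2605 + 177 = 2782
invoice 17: 2782 + 177 = 2959
invoice 18: 2959 + 177 = 3136
invoice 19: 3136 + 177 = 3313
invoice 20: 3313 + 177 = 3490
invoice 21: 3490 + 177 = 3667

127, 304, 481, 658, 835, 1012, 1189, 1366, 1543, 1720, 1897, 2074, 2251, 2428, 2605, 2782, 2959, 3136, 3313, 3490, 3667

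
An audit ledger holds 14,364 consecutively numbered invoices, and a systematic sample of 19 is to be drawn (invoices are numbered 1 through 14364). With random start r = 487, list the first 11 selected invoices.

k = N/n = 14364/19 = 756
invoice 1: 487
invoice 2: 487 + 756 = 1243
invoice 3: 1243 + 756 = 1999
invoice 4: 1999 + 756 = 2755
invoice 5: 2755 + 756 = 3511
invoice 6: 3511 + 756 = 4267
invoice 7: 4267 + 756 = 5023
invoice 8: 5023 + 756 = 5779
invoice 9: 5779 + 756 = 6535
invoice 10: 6535 + 756 = 7291
invoice 11: 7291 + 756 = 8047

487, 1243, 1999, 2755, 3511, 4267, 5023, 5779, 6535, 7291, 8047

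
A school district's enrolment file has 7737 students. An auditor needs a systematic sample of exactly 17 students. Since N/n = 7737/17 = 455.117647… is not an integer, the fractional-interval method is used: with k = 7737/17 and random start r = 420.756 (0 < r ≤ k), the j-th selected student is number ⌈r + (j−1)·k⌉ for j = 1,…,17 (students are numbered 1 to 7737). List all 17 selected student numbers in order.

j=1: r + 0k = 420.756 → ⌈·⌉ = 421
j=2: r + 1k = 875.873647… → ⌈·⌉ = 876
j=3: r + 2k = 1330.991294… → ⌈·⌉ = 1331
j=4: r + 3k = 1786.108941… → ⌈·⌉ = 1787
j=5: r + 4k = 2241.226588… → ⌈·⌉ = 2242
j=6: r + 5k = 2696.344235… → ⌈·⌉ = 2697
j=7: r + 6k = 3151.461882… → ⌈·⌉ = 3152
j=8: r + 7k = 3606.579529… → ⌈·⌉ = 3607
j=9: r + 8k = 4061.697176… → ⌈·⌉ = 4062
j=10: r + 9k = 4516.814823… → ⌈·⌉ = 4517
j=11: r + 10k = 4971.932470… → ⌈·⌉ = 4972
j=12: r + 11k = 5427.050117… → ⌈·⌉ = 5428
j=13: r + 12k = 5882.167764… → ⌈·⌉ = 5883
j=14: r + 13k = 6337.285411… → ⌈·⌉ = 6338
j=15: r + 14k = 6792.403058… → ⌈·⌉ = 6793
j=16: r + 15k = 7247.520705… → ⌈·⌉ = 7248
j=17: r + 16k = 7702.638352… → ⌈·⌉ = 7703

421, 876, 1331, 1787, 2242, 2697, 3152, 3607, 4062, 4517, 4972, 5428, 5883, 6338, 6793, 7248, 7703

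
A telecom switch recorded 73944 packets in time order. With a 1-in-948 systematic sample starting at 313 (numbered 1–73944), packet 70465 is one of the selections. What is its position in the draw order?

k = 948
position = (70465 − 313)/948 + 1 = 70152/948 + 1 = 74 + 1 = 75

75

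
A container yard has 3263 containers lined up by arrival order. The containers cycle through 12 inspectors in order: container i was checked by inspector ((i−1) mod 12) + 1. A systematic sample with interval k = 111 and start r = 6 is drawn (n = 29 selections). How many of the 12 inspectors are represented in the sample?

Consecutive selections differ by k = 111, so their inspector numbers differ by 111 mod 12 = 3.
gcd(111, 12) = 3, so the sample visits 12/3 = 4 distinct residues mod 12.
Start 6 is inspector 6; the inspectors hit are 3, 6, 9, 12.

4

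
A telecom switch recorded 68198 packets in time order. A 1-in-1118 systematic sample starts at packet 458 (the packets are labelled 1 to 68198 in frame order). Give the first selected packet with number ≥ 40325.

k = 1118
Steps past start: ⌈(40325 − 458)/1118⌉ = ⌈39867/1118⌉ = 36
Selected packet: 458 + 36×1118 = 40706

40706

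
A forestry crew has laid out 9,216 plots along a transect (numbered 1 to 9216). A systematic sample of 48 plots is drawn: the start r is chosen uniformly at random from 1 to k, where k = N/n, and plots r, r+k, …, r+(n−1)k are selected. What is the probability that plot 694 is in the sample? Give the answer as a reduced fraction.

1/192

k = 9216/48 = 192.
Plot 694 is selected iff r ≡ 694 (mod 192); exactly one such r in {1,…,192}.
Inclusion probability = 1/192.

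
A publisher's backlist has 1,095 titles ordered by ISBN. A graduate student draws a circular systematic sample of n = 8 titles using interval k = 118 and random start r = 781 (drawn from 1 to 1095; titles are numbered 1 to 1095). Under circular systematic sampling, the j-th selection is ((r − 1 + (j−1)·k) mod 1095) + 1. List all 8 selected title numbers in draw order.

Selection 1: 781
Selection 2: 781 + 118 = 899
Selection 3: 899 + 118 = 1017
Selection 4: 1017 + 118 = 1135 → 1135 − 1095 = 40
Selection 5: 40 + 118 = 158
Selection 6: 158 + 118 = 276
Selection 7: 276 + 118 = 394
Selection 8: 394 + 118 = 512

781, 899, 1017, 40, 158, 276, 394, 512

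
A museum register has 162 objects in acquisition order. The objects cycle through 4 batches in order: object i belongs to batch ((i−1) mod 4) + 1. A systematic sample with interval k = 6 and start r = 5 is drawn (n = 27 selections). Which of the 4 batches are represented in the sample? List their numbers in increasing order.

Consecutive selections differ by k = 6, so their batch numbers differ by 6 mod 4 = 2.
gcd(6, 4) = 2, so the sample visits 4/2 = 2 distinct residues mod 4.
Start 5 is batch 1; the batches hit are 1, 3.

1, 3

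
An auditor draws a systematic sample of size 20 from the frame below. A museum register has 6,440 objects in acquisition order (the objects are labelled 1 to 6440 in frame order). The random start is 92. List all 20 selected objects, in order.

92, 414, 736, 1058, 1380, 1702, 2024, 2346, 2668, 2990, 3312, 3634, 3956, 4278, 4600, 4922, 5244, 5566, 5888, 6210

k = N/n = 6440/20 = 322
object 1: 92
object 2: 92 + 322 = 414
object 3: 414 + 322 = 736
object 4: 736 + 322 = 1058
object 5: 1058 + 322 = 1380
object 6: 1380 + 322 = 1702
object 7: 1702 + 322 = 2024
object 8: 2024 + 322 = 2346
object 9: 2346 + 322 = 2668
object 10: 2668 + 322 = 2990
object 11: 2990 + 322 = 3312
object 12: 3312 + 322 = 3634
object 13: 3634 + 322 = 3956
object 14: 3956 + 322 = 4278
object 15: 4278 + 322 = 4600
object 16: 4600 + 322 = 4922
object 17: 4922 + 322 = 5244
object 18: 5244 + 322 = 5566
object 19: 5566 + 322 = 5888
object 20: 5888 + 322 = 6210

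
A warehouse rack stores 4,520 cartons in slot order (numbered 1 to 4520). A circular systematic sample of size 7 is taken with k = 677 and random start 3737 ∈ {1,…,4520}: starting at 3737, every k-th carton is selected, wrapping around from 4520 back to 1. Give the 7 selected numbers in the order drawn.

Selection 1: 3737
Selection 2: 3737 + 677 = 4414
Selection 3: 4414 + 677 = 5091 → 5091 − 4520 = 571
Selection 4: 571 + 677 = 1248
Selection 5: 1248 + 677 = 1925
Selection 6: 1925 + 677 = 2602
Selection 7: 2602 + 677 = 3279

3737, 4414, 571, 1248, 1925, 2602, 3279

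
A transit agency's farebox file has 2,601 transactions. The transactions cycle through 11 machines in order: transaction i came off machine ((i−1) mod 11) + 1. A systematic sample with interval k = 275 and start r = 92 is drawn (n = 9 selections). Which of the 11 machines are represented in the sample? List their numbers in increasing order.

4

Consecutive selections differ by k = 275, so their machine numbers differ by 275 mod 11 = 0.
gcd(275, 11) = 11, so the sample visits 11/11 = 1 distinct residues mod 11.
Start 92 is machine 4; the machines hit are 4.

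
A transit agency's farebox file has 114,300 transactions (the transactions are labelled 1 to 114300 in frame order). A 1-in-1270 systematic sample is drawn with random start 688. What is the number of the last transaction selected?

k = 1270
90th selection = r + (90−1)·k = 688 + 89×1270 = 688 + 113030 = 113718

113718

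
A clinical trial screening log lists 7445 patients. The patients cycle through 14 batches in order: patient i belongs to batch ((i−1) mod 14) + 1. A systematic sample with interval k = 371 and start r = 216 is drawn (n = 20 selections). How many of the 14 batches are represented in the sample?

2

Consecutive selections differ by k = 371, so their batch numbers differ by 371 mod 14 = 7.
gcd(371, 14) = 7, so the sample visits 14/7 = 2 distinct residues mod 14.
Start 216 is batch 6; the batches hit are 6, 13.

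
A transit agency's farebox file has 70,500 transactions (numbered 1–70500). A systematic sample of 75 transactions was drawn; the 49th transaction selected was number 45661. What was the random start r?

541

k = 70500/75 = 940
r = 45661 − (49−1)×940 = 45661 − 45120 = 541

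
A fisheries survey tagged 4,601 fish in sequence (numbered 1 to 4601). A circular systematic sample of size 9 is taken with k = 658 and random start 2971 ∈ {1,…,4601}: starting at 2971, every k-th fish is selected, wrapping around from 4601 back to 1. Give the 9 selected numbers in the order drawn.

2971, 3629, 4287, 344, 1002, 1660, 2318, 2976, 3634

Selection 1: 2971
Selection 2: 2971 + 658 = 3629
Selection 3: 3629 + 658 = 4287
Selection 4: 4287 + 658 = 4945 → 4945 − 4601 = 344
Selection 5: 344 + 658 = 1002
Selection 6: 1002 + 658 = 1660
Selection 7: 1660 + 658 = 2318
Selection 8: 2318 + 658 = 2976
Selection 9: 2976 + 658 = 3634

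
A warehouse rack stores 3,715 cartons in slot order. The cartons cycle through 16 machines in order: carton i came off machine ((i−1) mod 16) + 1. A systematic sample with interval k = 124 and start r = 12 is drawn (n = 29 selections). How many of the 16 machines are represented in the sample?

Consecutive selections differ by k = 124, so their machine numbers differ by 124 mod 16 = 12.
gcd(124, 16) = 4, so the sample visits 16/4 = 4 distinct residues mod 16.
Start 12 is machine 12; the machines hit are 4, 8, 12, 16.

4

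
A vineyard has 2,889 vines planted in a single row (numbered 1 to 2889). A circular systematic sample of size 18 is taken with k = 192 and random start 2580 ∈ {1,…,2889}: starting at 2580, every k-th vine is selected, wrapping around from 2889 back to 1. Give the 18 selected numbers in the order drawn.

Selection 1: 2580
Selection 2: 2580 + 192 = 2772
Selection 3: 2772 + 192 = 2964 → 2964 − 2889 = 75
Selection 4: 75 + 192 = 267
Selection 5: 267 + 192 = 459
Selection 6: 459 + 192 = 651
Selection 7: 651 + 192 = 843
Selection 8: 843 + 192 = 1035
Selection 9: 1035 + 192 = 1227
Selection 10: 1227 + 192 = 1419
Selection 11: 1419 + 192 = 1611
Selection 12: 1611 + 192 = 1803
Selection 13: 1803 + 192 = 1995
Selection 14: 1995 + 192 = 2187
Selection 15: 2187 + 192 = 2379
Selection 16: 2379 + 192 = 2571
Selection 17: 2571 + 192 = 2763
Selection 18: 2763 + 192 = 2955 → 2955 − 2889 = 66

2580, 2772, 75, 267, 459, 651, 843, 1035, 1227, 1419, 1611, 1803, 1995, 2187, 2379, 2571, 2763, 66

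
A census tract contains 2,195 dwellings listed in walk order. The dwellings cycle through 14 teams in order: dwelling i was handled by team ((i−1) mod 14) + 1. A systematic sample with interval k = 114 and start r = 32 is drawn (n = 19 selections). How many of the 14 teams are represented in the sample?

7

Consecutive selections differ by k = 114, so their team numbers differ by 114 mod 14 = 2.
gcd(114, 14) = 2, so the sample visits 14/2 = 7 distinct residues mod 14.
Start 32 is team 4; the teams hit are 2, 4, 6, 8, 10, 12, 14.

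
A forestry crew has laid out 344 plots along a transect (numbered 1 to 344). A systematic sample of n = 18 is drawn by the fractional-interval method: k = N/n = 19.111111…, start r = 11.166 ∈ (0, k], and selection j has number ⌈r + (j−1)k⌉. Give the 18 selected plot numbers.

12, 31, 50, 69, 88, 107, 126, 145, 165, 184, 203, 222, 241, 260, 279, 298, 317, 337

j=1: r + 0k = 11.166 → ⌈·⌉ = 12
j=2: r + 1k = 30.277111… → ⌈·⌉ = 31
j=3: r + 2k = 49.388222… → ⌈·⌉ = 50
j=4: r + 3k = 68.499333… → ⌈·⌉ = 69
j=5: r + 4k = 87.610444… → ⌈·⌉ = 88
j=6: r + 5k = 106.721555… → ⌈·⌉ = 107
j=7: r + 6k = 125.832666… → ⌈·⌉ = 126
j=8: r + 7k = 144.943777… → ⌈·⌉ = 145
j=9: r + 8k = 164.054888… → ⌈·⌉ = 165
j=10: r + 9k = 183.166 → ⌈·⌉ = 184
j=11: r + 10k = 202.277111… → ⌈·⌉ = 203
j=12: r + 11k = 221.388222… → ⌈·⌉ = 222
j=13: r + 12k = 240.499333… → ⌈·⌉ = 241
j=14: r + 13k = 259.610444… → ⌈·⌉ = 260
j=15: r + 14k = 278.721555… → ⌈·⌉ = 279
j=16: r + 15k = 297.832666… → ⌈·⌉ = 298
j=17: r + 16k = 316.943777… → ⌈·⌉ = 317
j=18: r + 17k = 336.054888… → ⌈·⌉ = 337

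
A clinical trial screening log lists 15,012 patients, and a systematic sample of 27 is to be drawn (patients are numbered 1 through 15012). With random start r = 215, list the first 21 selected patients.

k = N/n = 15012/27 = 556
patient 1: 215
patient 2: 215 + 556 = 771
patient 3: 771 + 556 = 1327
patient 4: 1327 + 556 = 1883
patient 5: 1883 + 556 = 2439
patient 6: 2439 + 556 = 2995
patient 7: 2995 + 556 = 3551
patient 8: 3551 + 556 = 4107
patient 9: 4107 + 556 = 4663
patient 10: 4663 + 556 = 5219
patient 11: 5219 + 556 = 5775
patient 12: 5775 + 556 = 6331
patient 13: 6331 + 556 = 6887
patient 14: 6887 + 556 = 7443
patient 15: 7443 + 556 = 7999
patient 16: 7999 + 556 = 8555
patient 17: 8555 + 556 = 9111
patient 18: 9111 + 556 = 9667
patient 19: 9667 + 556 = 10223
patient 20: 10223 + 556 = 10779
patient 21: 10779 + 556 = 11335

215, 771, 1327, 1883, 2439, 2995, 3551, 4107, 4663, 5219, 5775, 6331, 6887, 7443, 7999, 8555, 9111, 9667, 10223, 10779, 11335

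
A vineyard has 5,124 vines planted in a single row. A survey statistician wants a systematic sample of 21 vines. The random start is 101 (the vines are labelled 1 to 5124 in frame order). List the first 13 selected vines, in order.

k = N/n = 5124/21 = 244
vine 1: 101
vine 2: 101 + 244 = 345
vine 3: 345 + 244 = 589
vine 4: 589 + 244 = 833
vine 5: 833 + 244 = 1077
vine 6: 1077 + 244 = 1321
vine 7: 1321 + 244 = 1565
vine 8: 1565 + 244 = 1809
vine 9: 1809 + 244 = 2053
vine 10: 2053 + 244 = 2297
vine 11: 2297 + 244 = 2541
vine 12: 2541 + 244 = 2785
vine 13: 2785 + 244 = 3029

101, 345, 589, 833, 1077, 1321, 1565, 1809, 2053, 2297, 2541, 2785, 3029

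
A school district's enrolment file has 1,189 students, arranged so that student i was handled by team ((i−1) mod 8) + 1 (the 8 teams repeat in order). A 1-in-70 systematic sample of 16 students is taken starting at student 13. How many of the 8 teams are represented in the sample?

4

Consecutive selections differ by k = 70, so their team numbers differ by 70 mod 8 = 6.
gcd(70, 8) = 2, so the sample visits 8/2 = 4 distinct residues mod 8.
Start 13 is team 5; the teams hit are 1, 3, 5, 7.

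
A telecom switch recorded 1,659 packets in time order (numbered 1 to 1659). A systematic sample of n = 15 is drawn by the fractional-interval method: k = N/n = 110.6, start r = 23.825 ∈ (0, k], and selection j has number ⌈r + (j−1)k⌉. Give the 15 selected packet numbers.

24, 135, 246, 356, 467, 577, 688, 799, 909, 1020, 1130, 1241, 1352, 1462, 1573

j=1: r + 0k = 23.825 → ⌈·⌉ = 24
j=2: r + 1k = 134.425 → ⌈·⌉ = 135
j=3: r + 2k = 245.025 → ⌈·⌉ = 246
j=4: r + 3k = 355.625 → ⌈·⌉ = 356
j=5: r + 4k = 466.225 → ⌈·⌉ = 467
j=6: r + 5k = 576.825 → ⌈·⌉ = 577
j=7: r + 6k = 687.425 → ⌈·⌉ = 688
j=8: r + 7k = 798.025 → ⌈·⌉ = 799
j=9: r + 8k = 908.625 → ⌈·⌉ = 909
j=10: r + 9k = 1019.225 → ⌈·⌉ = 1020
j=11: r + 10k = 1129.825 → ⌈·⌉ = 1130
j=12: r + 11k = 1240.425 → ⌈·⌉ = 1241
j=13: r + 12k = 1351.025 → ⌈·⌉ = 1352
j=14: r + 13k = 1461.625 → ⌈·⌉ = 1462
j=15: r + 14k = 1572.225 → ⌈·⌉ = 1573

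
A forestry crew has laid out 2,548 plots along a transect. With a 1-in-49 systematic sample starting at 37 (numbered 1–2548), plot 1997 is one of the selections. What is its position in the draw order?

k = 49
position = (1997 − 37)/49 + 1 = 1960/49 + 1 = 40 + 1 = 41

41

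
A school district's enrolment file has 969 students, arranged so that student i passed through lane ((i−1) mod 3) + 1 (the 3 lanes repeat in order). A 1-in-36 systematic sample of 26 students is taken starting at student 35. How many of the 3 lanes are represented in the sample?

Consecutive selections differ by k = 36, so their lane numbers differ by 36 mod 3 = 0.
gcd(36, 3) = 3, so the sample visits 3/3 = 1 distinct residues mod 3.
Start 35 is lane 2; the lanes hit are 2.

1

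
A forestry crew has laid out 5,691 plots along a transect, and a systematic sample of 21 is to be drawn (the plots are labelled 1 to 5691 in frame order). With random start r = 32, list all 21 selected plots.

k = N/n = 5691/21 = 271
plot 1: 32
plot 2: 32 + 271 = 303
plot 3: 303 + 271 = 574
plot 4: 574 + 271 = 845
plot 5: 845 + 271 = 1116
plot 6: 1116 + 271 = 1387
plot 7: 1387 + 271 = 1658
plot 8: 1658 + 271 = 1929
plot 9: 1929 + 271 = 2200
plot 10: 2200 + 271 = 2471
plot 11: 2471 + 271 = 2742
plot 12: 2742 + 271 = 3013
plot 13: 3013 + 271 = 3284
plot 14: 3284 + 271 = 3555
plot 15: 3555 + 271 = 3826
plot 16: 3826 + 271 = 4097
plot 17: 4097 + 271 = 4368
plot 18: 4368 + 271 = 4639
plot 19: 4639 + 271 = 4910
plot 20: 4910 + 271 = 5181
plot 21: 5181 + 271 = 5452

32, 303, 574, 845, 1116, 1387, 1658, 1929, 2200, 2471, 2742, 3013, 3284, 3555, 3826, 4097, 4368, 4639, 4910, 5181, 5452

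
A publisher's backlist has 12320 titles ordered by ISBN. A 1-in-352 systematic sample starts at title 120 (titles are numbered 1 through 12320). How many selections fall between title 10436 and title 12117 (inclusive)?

k = 352
First selection ≥ 10436: 120 + ⌈(10436−120)/352⌉·352 = 120 + 30×352 = 10680
Last selection ≤ 12117: 120 + ⌊(12117−120)/352⌋·352 = 120 + 34×352 = 12088
Count = 34 − 30 + 1 = 5

5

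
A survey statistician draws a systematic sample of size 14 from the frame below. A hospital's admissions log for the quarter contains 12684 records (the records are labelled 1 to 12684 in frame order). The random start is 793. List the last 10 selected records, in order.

k = N/n = 12684/14 = 906
5th selection = 793 + 4×906 = 4417
6th: 4417 + 906 = 5323
7th: 5323 + 906 = 6229
8th: 6229 + 906 = 7135
9th: 7135 + 906 = 8041
10th: 8041 + 906 = 8947
11th: 8947 + 906 = 9853
12th: 9853 + 906 = 10759
13th: 10759 + 906 = 11665
14th: 11665 + 906 = 12571

4417, 5323, 6229, 7135, 8041, 8947, 9853, 10759, 11665, 12571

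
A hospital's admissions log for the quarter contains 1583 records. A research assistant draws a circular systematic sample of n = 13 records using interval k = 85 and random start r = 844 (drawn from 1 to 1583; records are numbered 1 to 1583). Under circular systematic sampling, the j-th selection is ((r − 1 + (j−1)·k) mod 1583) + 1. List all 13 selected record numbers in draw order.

Selection 1: 844
Selection 2: 844 + 85 = 929
Selection 3: 929 + 85 = 1014
Selection 4: 1014 + 85 = 1099
Selection 5: 1099 + 85 = 1184
Selection 6: 1184 + 85 = 1269
Selection 7: 1269 + 85 = 1354
Selection 8: 1354 + 85 = 1439
Selection 9: 1439 + 85 = 1524
Selection 10: 1524 + 85 = 1609 → 1609 − 1583 = 26
Selection 11: 26 + 85 = 111
Selection 12: 111 + 85 = 196
Selection 13: 196 + 85 = 281

844, 929, 1014, 1099, 1184, 1269, 1354, 1439, 1524, 26, 111, 196, 281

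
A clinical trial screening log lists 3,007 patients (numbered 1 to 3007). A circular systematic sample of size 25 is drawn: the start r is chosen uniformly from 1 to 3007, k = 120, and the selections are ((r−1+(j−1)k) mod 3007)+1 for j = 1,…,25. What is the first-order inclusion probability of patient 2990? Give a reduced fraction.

25/3007

For each position j, as r ranges over 1…3007 the j-th selection hits every patient exactly once, so patient 2990 is selected for exactly 25 of the 3007 starts.
Inclusion probability = 25/3007.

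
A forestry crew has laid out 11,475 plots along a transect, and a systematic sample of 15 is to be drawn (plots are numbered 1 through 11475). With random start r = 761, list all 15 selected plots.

761, 1526, 2291, 3056, 3821, 4586, 5351, 6116, 6881, 7646, 8411, 9176, 9941, 10706, 11471

k = N/n = 11475/15 = 765
plot 1: 761
plot 2: 761 + 765 = 1526
plot 3: 1526 + 765 = 2291
plot 4: 2291 + 765 = 3056
plot 5: 3056 + 765 = 3821
plot 6: 3821 + 765 = 4586
plot 7: 4586 + 765 = 5351
plot 8: 5351 + 765 = 6116
plot 9: 6116 + 765 = 6881
plot 10: 6881 + 765 = 7646
plot 11: 7646 + 765 = 8411
plot 12: 8411 + 765 = 9176
plot 13: 9176 + 765 = 9941
plot 14: 9941 + 765 = 10706
plot 15: 10706 + 765 = 11471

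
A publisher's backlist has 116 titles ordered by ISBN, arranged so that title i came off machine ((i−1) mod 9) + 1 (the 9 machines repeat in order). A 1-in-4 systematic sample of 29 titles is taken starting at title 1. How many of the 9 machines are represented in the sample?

9

Consecutive selections differ by k = 4, so their machine numbers differ by 4 mod 9 = 4.
gcd(4, 9) = 1, so the sample visits 9/1 = 9 distinct residues mod 9.
Start 1 is machine 1; the machines hit are 1, 2, 3, 4, 5, 6, 7, 8, 9.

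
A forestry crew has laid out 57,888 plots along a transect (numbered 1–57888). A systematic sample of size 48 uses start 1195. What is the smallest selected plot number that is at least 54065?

54259

k = 57888/48 = 1206
Steps past start: ⌈(54065 − 1195)/1206⌉ = ⌈52870/1206⌉ = 44
Selected plot: 1195 + 44×1206 = 54259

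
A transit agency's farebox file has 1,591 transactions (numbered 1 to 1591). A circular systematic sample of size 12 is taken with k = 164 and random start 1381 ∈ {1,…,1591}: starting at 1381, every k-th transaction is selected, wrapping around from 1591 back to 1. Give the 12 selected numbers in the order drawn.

1381, 1545, 118, 282, 446, 610, 774, 938, 1102, 1266, 1430, 3

Selection 1: 1381
Selection 2: 1381 + 164 = 1545
Selection 3: 1545 + 164 = 1709 → 1709 − 1591 = 118
Selection 4: 118 + 164 = 282
Selection 5: 282 + 164 = 446
Selection 6: 446 + 164 = 610
Selection 7: 610 + 164 = 774
Selection 8: 774 + 164 = 938
Selection 9: 938 + 164 = 1102
Selection 10: 1102 + 164 = 1266
Selection 11: 1266 + 164 = 1430
Selection 12: 1430 + 164 = 1594 → 1594 − 1591 = 3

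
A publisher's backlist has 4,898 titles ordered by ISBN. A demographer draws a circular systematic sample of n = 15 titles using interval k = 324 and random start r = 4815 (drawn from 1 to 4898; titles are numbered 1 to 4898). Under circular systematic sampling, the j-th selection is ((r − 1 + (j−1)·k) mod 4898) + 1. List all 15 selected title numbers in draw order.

4815, 241, 565, 889, 1213, 1537, 1861, 2185, 2509, 2833, 3157, 3481, 3805, 4129, 4453

Selection 1: 4815
Selection 2: 4815 + 324 = 5139 → 5139 − 4898 = 241
Selection 3: 241 + 324 = 565
Selection 4: 565 + 324 = 889
Selection 5: 889 + 324 = 1213
Selection 6: 1213 + 324 = 1537
Selection 7: 1537 + 324 = 1861
Selection 8: 1861 + 324 = 2185
Selection 9: 2185 + 324 = 2509
Selection 10: 2509 + 324 = 2833
Selection 11: 2833 + 324 = 3157
Selection 12: 3157 + 324 = 3481
Selection 13: 3481 + 324 = 3805
Selection 14: 3805 + 324 = 4129
Selection 15: 4129 + 324 = 4453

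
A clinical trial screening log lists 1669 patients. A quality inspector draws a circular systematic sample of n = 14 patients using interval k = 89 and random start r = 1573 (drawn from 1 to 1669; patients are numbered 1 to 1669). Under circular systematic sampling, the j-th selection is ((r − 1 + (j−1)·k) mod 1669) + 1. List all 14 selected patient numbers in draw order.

Selection 1: 1573
Selection 2: 1573 + 89 = 1662
Selection 3: 1662 + 89 = 1751 → 1751 − 1669 = 82
Selection 4: 82 + 89 = 171
Selection 5: 171 + 89 = 260
Selection 6: 260 + 89 = 349
Selection 7: 349 + 89 = 438
Selection 8: 438 + 89 = 527
Selection 9: 527 + 89 = 616
Selection 10: 616 + 89 = 705
Selection 11: 705 + 89 = 794
Selection 12: 794 + 89 = 883
Selection 13: 883 + 89 = 972
Selection 14: 972 + 89 = 1061

1573, 1662, 82, 171, 260, 349, 438, 527, 616, 705, 794, 883, 972, 1061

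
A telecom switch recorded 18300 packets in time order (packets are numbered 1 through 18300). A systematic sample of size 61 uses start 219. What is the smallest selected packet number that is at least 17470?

17619

k = 18300/61 = 300
Steps past start: ⌈(17470 − 219)/300⌉ = ⌈17251/300⌉ = 58
Selected packet: 219 + 58×300 = 17619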